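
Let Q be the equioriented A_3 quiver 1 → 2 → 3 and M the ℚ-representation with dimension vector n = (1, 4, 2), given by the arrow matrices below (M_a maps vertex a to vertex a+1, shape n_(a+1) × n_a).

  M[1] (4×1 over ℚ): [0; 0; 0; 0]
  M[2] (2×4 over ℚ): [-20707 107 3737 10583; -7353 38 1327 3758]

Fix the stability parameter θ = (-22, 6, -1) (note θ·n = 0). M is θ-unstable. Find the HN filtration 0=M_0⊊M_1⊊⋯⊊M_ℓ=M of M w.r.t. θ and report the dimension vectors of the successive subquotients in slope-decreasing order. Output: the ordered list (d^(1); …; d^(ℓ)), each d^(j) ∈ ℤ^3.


Barcode: M ≅ I[1,1], I[2,2]^2, I[2,3]^2. HN layers by μ_θ (3 steps, strictly decreasing):
  μ^(1)=6; μ^(2)=5/2; μ^(3)=-22

((0, 2, 0); (0, 2, 2); (1, 0, 0))


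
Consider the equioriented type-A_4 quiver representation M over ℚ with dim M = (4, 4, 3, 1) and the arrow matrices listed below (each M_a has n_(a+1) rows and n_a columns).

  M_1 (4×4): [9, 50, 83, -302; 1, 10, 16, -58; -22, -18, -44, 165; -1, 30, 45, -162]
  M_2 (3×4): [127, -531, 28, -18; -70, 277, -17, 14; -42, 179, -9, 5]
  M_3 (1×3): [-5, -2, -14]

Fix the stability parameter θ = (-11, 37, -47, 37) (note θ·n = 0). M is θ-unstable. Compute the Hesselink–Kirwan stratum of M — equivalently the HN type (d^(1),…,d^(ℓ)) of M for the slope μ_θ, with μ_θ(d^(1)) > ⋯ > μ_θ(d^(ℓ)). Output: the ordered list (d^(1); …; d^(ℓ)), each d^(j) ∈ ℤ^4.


Barcode: M ≅ I[1,1], I[1,3]^2, I[1,4], I[2,2]. HN layers by μ_θ (3 steps, strictly decreasing):
  μ^(1)=37; μ^(2)=-5; μ^(3)=-11

((0, 1, 0, 1); (0, 3, 3, 0); (4, 0, 0, 0))


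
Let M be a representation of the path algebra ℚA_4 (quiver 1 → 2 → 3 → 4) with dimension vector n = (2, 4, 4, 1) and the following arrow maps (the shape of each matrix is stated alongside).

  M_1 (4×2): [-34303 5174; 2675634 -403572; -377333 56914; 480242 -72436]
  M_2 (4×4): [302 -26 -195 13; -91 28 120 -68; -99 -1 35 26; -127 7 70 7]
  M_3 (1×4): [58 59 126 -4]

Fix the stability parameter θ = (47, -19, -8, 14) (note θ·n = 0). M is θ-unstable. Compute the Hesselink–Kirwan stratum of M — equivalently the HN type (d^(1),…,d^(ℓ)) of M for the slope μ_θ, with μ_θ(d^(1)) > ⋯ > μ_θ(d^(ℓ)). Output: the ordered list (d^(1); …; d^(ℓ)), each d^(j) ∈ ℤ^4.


Barcode: M ≅ I[1,1], I[1,4], I[2,2], I[2,3]^2, I[3,3]. HN layers by μ_θ (5 steps, strictly decreasing):
  μ^(1)=47; μ^(2)=14; μ^(3)=20/3; μ^(4)=-8; μ^(5)=-19

((1, 0, 0, 0); (0, 0, 0, 1); (1, 1, 1, 0); (0, 0, 3, 0); (0, 3, 0, 0))


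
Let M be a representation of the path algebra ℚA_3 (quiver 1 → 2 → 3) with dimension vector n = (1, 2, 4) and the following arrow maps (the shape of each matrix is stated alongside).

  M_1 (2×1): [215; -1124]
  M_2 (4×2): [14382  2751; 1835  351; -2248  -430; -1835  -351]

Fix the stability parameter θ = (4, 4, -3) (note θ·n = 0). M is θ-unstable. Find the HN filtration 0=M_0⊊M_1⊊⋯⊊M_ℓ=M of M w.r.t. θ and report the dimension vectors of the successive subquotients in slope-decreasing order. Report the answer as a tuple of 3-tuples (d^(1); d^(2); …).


Interval decomposition of M: I[1,3], I[2,3], I[3,3]^2.
HN type (ℓ=3): μ^(1)=5/3; μ^(2)=1/2; μ^(3)=-3

((1, 1, 1); (0, 1, 1); (0, 0, 2))


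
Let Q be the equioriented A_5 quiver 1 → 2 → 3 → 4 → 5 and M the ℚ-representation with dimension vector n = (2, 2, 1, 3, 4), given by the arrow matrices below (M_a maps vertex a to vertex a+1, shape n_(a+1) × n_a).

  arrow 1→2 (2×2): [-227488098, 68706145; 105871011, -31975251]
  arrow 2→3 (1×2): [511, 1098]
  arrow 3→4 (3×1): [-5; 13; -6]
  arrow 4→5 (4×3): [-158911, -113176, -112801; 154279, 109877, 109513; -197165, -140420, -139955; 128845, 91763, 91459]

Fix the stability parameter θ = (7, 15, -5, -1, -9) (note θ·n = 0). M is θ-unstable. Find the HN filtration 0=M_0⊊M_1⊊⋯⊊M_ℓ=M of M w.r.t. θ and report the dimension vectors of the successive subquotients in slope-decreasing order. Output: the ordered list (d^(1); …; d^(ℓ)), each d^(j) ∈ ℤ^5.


Via rank(M_{q-1}∘⋯∘M_p): M ≅ I[1,2], I[1,5], I[4,4], I[4,5], I[5,5]^2.
μ_θ-semistable layers: μ^(1)=15; μ^(2)=7; μ^(3)=7/5; μ^(4)=-1; μ^(5)=-5; μ^(6)=-9

((0, 1, 0, 0, 0); (1, 0, 0, 0, 0); (1, 1, 1, 1, 1); (0, 0, 0, 1, 0); (0, 0, 0, 1, 1); (0, 0, 0, 0, 2))


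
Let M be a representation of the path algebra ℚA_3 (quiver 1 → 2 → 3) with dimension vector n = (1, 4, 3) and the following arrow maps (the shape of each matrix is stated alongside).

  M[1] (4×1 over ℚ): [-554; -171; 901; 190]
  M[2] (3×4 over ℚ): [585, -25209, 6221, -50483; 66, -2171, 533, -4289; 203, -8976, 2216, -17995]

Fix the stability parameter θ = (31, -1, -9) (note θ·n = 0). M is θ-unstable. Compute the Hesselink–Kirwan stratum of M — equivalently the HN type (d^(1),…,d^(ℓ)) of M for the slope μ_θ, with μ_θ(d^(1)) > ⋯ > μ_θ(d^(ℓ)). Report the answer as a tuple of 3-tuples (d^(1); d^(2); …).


Via rank(M_{q-1}∘⋯∘M_p): M ≅ I[1,2], I[2,3]^3.
μ_θ-semistable layers: μ^(1)=15; μ^(2)=-5

((1, 1, 0); (0, 3, 3))


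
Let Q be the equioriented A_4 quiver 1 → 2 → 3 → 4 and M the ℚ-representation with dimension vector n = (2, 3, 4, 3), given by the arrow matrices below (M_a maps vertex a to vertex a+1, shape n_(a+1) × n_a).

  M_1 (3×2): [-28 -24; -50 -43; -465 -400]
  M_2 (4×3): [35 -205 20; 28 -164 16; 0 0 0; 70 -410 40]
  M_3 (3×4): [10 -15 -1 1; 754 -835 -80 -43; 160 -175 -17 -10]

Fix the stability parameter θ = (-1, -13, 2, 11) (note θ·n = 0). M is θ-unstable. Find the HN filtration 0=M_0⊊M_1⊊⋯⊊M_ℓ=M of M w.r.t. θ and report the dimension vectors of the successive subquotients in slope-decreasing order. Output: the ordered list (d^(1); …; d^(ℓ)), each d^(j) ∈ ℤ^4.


Interval decomposition of M: I[1,2], I[1,3], I[2,2], I[3,4]^3.
HN type (ℓ=4): μ^(1)=11; μ^(2)=2; μ^(3)=-7; μ^(4)=-13

((0, 0, 0, 3); (0, 0, 4, 0); (2, 2, 0, 0); (0, 1, 0, 0))


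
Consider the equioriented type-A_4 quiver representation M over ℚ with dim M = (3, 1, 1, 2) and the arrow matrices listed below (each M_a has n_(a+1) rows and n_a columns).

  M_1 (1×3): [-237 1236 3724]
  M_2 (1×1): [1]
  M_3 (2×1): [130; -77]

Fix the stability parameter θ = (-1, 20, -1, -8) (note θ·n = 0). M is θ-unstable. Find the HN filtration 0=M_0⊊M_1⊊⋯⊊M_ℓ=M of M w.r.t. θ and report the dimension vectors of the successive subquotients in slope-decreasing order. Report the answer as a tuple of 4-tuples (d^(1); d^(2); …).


Interval decomposition of M: I[1,1]^2, I[1,4], I[4,4].
HN type (ℓ=3): μ^(1)=11/3; μ^(2)=-1; μ^(3)=-8

((0, 1, 1, 1); (3, 0, 0, 0); (0, 0, 0, 1))


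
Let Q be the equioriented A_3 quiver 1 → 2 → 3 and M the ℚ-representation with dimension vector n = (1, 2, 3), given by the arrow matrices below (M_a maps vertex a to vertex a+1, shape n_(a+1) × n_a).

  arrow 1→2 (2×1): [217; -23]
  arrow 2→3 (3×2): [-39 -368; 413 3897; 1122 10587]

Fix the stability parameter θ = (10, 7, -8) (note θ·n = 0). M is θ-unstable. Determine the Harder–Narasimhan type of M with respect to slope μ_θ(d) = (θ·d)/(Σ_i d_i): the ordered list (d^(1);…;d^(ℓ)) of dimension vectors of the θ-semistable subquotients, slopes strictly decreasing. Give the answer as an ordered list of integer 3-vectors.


Via rank(M_{q-1}∘⋯∘M_p): M ≅ I[1,3], I[2,3], I[3,3].
μ_θ-semistable layers: μ^(1)=3; μ^(2)=-1/2; μ^(3)=-8

((1, 1, 1); (0, 1, 1); (0, 0, 1))


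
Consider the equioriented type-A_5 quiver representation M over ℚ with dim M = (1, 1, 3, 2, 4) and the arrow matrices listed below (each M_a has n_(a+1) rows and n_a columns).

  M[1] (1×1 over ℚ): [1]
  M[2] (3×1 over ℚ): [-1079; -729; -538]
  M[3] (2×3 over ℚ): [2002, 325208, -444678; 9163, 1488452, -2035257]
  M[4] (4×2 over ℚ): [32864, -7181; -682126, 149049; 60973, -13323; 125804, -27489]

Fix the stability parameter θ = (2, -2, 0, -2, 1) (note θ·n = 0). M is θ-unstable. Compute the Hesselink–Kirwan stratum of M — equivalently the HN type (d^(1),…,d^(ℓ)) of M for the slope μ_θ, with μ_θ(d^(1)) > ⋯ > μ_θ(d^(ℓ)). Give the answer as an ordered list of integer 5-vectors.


Barcode: M ≅ I[1,5], I[3,3]^2, I[4,5], I[5,5]^2. HN layers by μ_θ (4 steps, strictly decreasing):
  μ^(1)=1; μ^(2)=0; μ^(3)=-1/2; μ^(4)=-2

((0, 0, 0, 0, 4); (0, 0, 2, 0, 0); (1, 1, 1, 1, 0); (0, 0, 0, 1, 0))


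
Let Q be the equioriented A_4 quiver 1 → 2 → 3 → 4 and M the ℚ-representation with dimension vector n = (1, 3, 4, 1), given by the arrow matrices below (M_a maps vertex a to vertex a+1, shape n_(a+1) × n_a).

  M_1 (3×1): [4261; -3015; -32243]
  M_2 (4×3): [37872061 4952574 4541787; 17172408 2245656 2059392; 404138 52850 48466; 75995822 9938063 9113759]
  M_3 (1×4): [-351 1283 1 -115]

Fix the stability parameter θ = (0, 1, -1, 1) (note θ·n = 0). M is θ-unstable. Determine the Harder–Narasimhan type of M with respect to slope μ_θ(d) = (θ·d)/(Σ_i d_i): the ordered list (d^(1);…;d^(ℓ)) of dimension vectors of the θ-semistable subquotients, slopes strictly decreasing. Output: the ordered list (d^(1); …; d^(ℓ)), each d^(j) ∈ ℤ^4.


Via rank(M_{q-1}∘⋯∘M_p): M ≅ I[1,4], I[2,3]^2, I[3,3].
μ_θ-semistable layers: μ^(1)=1; μ^(2)=0; μ^(3)=-1

((0, 0, 0, 1); (1, 3, 3, 0); (0, 0, 1, 0))


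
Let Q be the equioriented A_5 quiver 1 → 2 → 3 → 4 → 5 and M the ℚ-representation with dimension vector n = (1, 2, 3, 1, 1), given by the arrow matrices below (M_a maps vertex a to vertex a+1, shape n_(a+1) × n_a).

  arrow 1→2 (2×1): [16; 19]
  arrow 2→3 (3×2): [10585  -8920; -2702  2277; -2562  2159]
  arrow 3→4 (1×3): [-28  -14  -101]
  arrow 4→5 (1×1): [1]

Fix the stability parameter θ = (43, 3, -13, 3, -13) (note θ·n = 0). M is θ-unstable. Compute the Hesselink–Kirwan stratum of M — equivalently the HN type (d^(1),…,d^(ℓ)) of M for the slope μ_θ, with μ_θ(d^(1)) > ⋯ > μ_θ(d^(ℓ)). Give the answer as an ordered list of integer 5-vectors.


Via rank(M_{q-1}∘⋯∘M_p): M ≅ I[1,5], I[2,3], I[3,3].
μ_θ-semistable layers: μ^(1)=23/5; μ^(2)=-5; μ^(3)=-13

((1, 1, 1, 1, 1); (0, 1, 1, 0, 0); (0, 0, 1, 0, 0))


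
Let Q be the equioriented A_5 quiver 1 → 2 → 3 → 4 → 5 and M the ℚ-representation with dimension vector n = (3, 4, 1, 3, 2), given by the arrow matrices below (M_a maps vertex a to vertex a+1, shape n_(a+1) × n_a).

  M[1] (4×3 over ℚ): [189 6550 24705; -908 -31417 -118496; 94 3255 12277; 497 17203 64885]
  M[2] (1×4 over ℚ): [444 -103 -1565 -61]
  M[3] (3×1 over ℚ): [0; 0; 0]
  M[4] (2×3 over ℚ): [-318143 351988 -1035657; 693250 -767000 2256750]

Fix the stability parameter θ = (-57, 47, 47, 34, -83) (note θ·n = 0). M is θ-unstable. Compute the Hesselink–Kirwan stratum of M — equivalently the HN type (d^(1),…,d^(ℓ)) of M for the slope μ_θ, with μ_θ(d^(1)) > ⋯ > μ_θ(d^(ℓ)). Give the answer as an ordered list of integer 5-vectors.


Barcode: M ≅ I[1,2]^2, I[1,3], I[2,2], I[4,4]^2, I[4,5], I[5,5]. HN layers by μ_θ (5 steps, strictly decreasing):
  μ^(1)=47; μ^(2)=34; μ^(3)=-49/2; μ^(4)=-57; μ^(5)=-83

((0, 4, 1, 0, 0); (0, 0, 0, 2, 0); (0, 0, 0, 1, 1); (3, 0, 0, 0, 0); (0, 0, 0, 0, 1))


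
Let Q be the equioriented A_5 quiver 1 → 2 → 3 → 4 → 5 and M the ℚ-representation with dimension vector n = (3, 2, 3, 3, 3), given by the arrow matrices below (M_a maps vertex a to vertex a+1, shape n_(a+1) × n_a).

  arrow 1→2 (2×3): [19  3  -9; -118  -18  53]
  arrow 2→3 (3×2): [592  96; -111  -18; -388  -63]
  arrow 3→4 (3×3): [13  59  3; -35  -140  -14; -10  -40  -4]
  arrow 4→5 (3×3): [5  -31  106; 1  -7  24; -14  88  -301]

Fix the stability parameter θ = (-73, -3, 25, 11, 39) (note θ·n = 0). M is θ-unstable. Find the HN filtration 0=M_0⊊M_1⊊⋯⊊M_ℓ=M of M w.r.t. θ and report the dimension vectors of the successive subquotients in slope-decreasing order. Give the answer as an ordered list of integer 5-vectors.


Interval decomposition of M: I[1,1], I[1,4], I[1,5], I[3,3], I[4,5], I[5,5].
HN type (ℓ=6): μ^(1)=39; μ^(2)=25; μ^(3)=18; μ^(4)=11; μ^(5)=-3; μ^(6)=-73

((0, 0, 0, 0, 3); (0, 0, 1, 0, 0); (0, 0, 2, 2, 0); (0, 0, 0, 1, 0); (0, 2, 0, 0, 0); (3, 0, 0, 0, 0))


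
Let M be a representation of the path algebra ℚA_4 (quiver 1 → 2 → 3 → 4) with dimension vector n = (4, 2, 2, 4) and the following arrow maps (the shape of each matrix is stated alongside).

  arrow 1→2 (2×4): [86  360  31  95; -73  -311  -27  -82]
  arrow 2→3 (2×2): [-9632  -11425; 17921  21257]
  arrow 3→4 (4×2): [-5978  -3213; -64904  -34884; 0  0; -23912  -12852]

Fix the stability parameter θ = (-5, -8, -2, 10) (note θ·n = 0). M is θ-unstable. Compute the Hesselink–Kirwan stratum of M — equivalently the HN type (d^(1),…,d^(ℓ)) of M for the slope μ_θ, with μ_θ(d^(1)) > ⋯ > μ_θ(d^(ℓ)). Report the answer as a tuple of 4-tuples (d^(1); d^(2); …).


Via rank(M_{q-1}∘⋯∘M_p): M ≅ I[1,1]^2, I[1,3], I[1,4], I[4,4]^3.
μ_θ-semistable layers: μ^(1)=10; μ^(2)=-2; μ^(3)=-5; μ^(4)=-13/2

((0, 0, 0, 4); (0, 0, 2, 0); (2, 0, 0, 0); (2, 2, 0, 0))


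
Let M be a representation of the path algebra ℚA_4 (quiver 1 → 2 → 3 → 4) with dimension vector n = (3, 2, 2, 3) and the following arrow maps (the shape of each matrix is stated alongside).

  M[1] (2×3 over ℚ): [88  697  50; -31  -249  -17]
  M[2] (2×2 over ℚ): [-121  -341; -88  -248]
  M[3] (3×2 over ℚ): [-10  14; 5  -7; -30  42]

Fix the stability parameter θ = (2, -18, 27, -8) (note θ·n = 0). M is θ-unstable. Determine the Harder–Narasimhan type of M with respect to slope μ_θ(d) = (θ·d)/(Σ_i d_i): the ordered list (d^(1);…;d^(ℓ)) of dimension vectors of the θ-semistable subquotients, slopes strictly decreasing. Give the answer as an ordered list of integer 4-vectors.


Interval decomposition of M: I[1,1], I[1,2], I[1,4], I[3,3], I[4,4]^2.
HN type (ℓ=4): μ^(1)=27; μ^(2)=19/2; μ^(3)=2; μ^(4)=-8

((0, 0, 1, 0); (0, 0, 1, 1); (1, 0, 0, 0); (2, 2, 0, 2))


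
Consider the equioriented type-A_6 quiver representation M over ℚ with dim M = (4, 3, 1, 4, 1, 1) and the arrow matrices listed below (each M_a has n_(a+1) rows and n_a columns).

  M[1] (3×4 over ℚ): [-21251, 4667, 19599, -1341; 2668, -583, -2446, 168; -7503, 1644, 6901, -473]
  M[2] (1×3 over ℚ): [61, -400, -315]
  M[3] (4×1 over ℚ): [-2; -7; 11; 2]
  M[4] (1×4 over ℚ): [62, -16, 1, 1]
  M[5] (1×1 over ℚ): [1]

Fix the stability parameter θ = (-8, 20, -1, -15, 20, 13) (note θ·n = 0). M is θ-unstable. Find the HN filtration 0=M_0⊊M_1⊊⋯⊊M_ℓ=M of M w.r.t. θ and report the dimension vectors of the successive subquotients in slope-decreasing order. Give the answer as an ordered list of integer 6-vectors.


Barcode: M ≅ I[1,1], I[1,2]^2, I[1,6], I[4,4]^3. HN layers by μ_θ (5 steps, strictly decreasing):
  μ^(1)=20; μ^(2)=33/2; μ^(3)=4/3; μ^(4)=-8; μ^(5)=-15

((0, 2, 0, 0, 0, 0); (0, 0, 0, 0, 1, 1); (0, 1, 1, 1, 0, 0); (4, 0, 0, 0, 0, 0); (0, 0, 0, 3, 0, 0))


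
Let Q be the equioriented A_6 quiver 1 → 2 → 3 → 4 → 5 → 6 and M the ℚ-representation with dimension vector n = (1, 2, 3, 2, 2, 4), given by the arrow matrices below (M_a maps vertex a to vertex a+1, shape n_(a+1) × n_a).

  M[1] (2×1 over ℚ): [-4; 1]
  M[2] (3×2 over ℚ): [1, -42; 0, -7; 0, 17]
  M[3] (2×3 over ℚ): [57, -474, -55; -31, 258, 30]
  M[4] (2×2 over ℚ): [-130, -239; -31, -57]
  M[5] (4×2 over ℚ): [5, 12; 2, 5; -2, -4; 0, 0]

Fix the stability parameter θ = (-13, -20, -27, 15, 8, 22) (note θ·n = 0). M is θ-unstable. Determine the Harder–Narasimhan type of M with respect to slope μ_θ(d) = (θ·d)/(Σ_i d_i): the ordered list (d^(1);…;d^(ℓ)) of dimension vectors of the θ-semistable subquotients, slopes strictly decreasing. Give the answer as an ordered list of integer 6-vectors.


Via rank(M_{q-1}∘⋯∘M_p): M ≅ I[1,6], I[2,6], I[3,3], I[6,6]^2.
μ_θ-semistable layers: μ^(1)=22; μ^(2)=23/2; μ^(3)=-20; μ^(4)=-47/2; μ^(5)=-27

((0, 0, 0, 0, 0, 4); (0, 0, 0, 2, 2, 0); (1, 1, 1, 0, 0, 0); (0, 1, 1, 0, 0, 0); (0, 0, 1, 0, 0, 0))


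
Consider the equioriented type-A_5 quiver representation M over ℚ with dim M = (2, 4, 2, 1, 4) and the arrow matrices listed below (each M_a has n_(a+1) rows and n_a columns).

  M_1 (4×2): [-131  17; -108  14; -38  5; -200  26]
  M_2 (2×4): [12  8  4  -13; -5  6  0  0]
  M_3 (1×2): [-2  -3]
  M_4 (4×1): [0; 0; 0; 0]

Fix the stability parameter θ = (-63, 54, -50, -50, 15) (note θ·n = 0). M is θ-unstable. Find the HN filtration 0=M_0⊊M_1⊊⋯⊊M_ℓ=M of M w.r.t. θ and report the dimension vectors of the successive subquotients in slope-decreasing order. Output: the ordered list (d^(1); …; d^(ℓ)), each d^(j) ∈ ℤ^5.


Interval decomposition of M: I[1,3], I[1,4], I[2,2]^2, I[5,5]^4.
HN type (ℓ=5): μ^(1)=54; μ^(2)=15; μ^(3)=2; μ^(4)=-46/3; μ^(5)=-63

((0, 2, 0, 0, 0); (0, 0, 0, 0, 4); (0, 1, 1, 0, 0); (0, 1, 1, 1, 0); (2, 0, 0, 0, 0))


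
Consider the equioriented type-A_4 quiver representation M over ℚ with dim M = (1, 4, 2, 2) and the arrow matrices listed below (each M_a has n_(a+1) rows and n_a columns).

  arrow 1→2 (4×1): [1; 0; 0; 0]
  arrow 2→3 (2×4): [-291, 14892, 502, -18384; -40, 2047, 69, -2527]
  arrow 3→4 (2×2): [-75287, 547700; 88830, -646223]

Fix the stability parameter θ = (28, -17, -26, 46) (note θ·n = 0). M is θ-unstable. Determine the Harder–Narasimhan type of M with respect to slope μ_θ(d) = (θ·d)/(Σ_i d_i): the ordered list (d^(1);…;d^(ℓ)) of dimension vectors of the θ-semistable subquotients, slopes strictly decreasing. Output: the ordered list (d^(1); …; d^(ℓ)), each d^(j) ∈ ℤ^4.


Via rank(M_{q-1}∘⋯∘M_p): M ≅ I[1,4], I[2,2]^2, I[2,4].
μ_θ-semistable layers: μ^(1)=46; μ^(2)=-5; μ^(3)=-17; μ^(4)=-43/2

((0, 0, 0, 2); (1, 1, 1, 0); (0, 2, 0, 0); (0, 1, 1, 0))


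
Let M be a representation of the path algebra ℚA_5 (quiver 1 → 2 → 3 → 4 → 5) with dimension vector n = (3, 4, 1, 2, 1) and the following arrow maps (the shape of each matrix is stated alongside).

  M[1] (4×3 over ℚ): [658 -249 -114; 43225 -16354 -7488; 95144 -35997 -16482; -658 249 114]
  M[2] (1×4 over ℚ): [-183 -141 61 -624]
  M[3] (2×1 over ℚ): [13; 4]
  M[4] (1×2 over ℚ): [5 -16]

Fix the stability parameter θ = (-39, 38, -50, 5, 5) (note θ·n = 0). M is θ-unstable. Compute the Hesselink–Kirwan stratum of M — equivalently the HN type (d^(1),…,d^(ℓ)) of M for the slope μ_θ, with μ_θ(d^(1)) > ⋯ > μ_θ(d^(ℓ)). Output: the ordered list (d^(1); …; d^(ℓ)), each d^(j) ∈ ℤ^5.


Interval decomposition of M: I[1,1], I[1,2], I[1,5], I[2,2]^2, I[4,4].
HN type (ℓ=4): μ^(1)=38; μ^(2)=5; μ^(3)=-6; μ^(4)=-39

((0, 3, 0, 0, 0); (0, 0, 0, 2, 1); (0, 1, 1, 0, 0); (3, 0, 0, 0, 0))


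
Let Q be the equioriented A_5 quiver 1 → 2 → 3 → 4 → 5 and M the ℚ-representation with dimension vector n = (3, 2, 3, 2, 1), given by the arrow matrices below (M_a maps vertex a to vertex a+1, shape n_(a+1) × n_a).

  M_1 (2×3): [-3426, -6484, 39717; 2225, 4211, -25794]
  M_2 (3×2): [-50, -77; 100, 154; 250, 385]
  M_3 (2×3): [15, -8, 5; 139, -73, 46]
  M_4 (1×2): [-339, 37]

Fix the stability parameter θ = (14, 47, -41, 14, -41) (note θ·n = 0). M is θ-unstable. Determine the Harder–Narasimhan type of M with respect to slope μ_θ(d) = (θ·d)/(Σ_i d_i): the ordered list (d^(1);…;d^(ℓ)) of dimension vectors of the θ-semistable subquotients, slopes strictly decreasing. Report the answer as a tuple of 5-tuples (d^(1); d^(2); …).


Via rank(M_{q-1}∘⋯∘M_p): M ≅ I[1,1], I[1,2], I[1,5], I[3,3], I[3,4].
μ_θ-semistable layers: μ^(1)=47; μ^(2)=14; μ^(3)=-7/5; μ^(4)=-41

((0, 1, 0, 0, 0); (2, 0, 0, 1, 0); (1, 1, 1, 1, 1); (0, 0, 2, 0, 0))


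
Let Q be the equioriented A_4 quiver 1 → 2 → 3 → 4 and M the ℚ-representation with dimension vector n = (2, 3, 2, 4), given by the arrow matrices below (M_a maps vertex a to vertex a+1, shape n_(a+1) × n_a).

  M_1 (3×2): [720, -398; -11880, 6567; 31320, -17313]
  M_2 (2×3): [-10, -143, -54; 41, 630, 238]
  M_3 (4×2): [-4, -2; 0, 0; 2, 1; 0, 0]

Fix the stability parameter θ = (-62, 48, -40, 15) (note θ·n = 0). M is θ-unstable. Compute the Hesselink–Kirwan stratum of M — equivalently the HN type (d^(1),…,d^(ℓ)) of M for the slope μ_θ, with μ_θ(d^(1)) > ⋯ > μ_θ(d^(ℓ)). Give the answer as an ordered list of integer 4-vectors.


Barcode: M ≅ I[1,1], I[1,3], I[2,2], I[2,4], I[4,4]^3. HN layers by μ_θ (4 steps, strictly decreasing):
  μ^(1)=48; μ^(2)=15; μ^(3)=4; μ^(4)=-62

((0, 1, 0, 0); (0, 0, 0, 4); (0, 2, 2, 0); (2, 0, 0, 0))


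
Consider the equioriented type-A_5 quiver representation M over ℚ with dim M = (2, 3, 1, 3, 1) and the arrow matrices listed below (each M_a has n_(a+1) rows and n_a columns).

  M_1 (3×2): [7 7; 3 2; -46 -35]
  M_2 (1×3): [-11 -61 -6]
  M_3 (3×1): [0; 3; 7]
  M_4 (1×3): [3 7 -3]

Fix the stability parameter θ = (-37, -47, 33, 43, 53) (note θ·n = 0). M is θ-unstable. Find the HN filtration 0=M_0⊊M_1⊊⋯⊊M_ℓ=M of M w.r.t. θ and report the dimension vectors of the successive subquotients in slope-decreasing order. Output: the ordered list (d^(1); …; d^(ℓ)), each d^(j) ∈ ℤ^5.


Barcode: M ≅ I[1,2], I[1,4], I[2,2], I[4,4], I[4,5]. HN layers by μ_θ (5 steps, strictly decreasing):
  μ^(1)=53; μ^(2)=43; μ^(3)=33; μ^(4)=-42; μ^(5)=-47

((0, 0, 0, 0, 1); (0, 0, 0, 3, 0); (0, 0, 1, 0, 0); (2, 2, 0, 0, 0); (0, 1, 0, 0, 0))


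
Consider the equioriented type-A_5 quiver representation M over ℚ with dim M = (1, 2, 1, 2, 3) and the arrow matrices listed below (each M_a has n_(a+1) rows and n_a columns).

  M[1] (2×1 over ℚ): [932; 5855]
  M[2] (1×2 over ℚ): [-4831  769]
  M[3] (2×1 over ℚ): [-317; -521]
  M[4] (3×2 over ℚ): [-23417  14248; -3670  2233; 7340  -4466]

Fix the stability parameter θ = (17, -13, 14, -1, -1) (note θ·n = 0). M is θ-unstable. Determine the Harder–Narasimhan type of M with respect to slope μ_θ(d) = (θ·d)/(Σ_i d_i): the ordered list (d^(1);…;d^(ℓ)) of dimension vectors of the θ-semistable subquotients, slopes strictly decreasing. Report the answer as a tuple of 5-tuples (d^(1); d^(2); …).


Via rank(M_{q-1}∘⋯∘M_p): M ≅ I[1,5], I[2,2], I[4,5], I[5,5].
μ_θ-semistable layers: μ^(1)=4; μ^(2)=2; μ^(3)=-1; μ^(4)=-13

((0, 0, 1, 1, 1); (1, 1, 0, 0, 0); (0, 0, 0, 1, 2); (0, 1, 0, 0, 0))


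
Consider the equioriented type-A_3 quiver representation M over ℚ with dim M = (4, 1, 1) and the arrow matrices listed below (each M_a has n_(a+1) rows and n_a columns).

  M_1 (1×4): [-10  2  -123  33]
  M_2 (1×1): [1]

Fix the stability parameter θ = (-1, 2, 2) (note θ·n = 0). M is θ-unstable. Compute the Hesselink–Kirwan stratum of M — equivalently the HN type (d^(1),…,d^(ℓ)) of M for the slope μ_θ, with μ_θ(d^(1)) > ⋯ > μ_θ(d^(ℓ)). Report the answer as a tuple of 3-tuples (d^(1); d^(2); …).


Via rank(M_{q-1}∘⋯∘M_p): M ≅ I[1,1]^3, I[1,3].
μ_θ-semistable layers: μ^(1)=2; μ^(2)=-1

((0, 1, 1); (4, 0, 0))


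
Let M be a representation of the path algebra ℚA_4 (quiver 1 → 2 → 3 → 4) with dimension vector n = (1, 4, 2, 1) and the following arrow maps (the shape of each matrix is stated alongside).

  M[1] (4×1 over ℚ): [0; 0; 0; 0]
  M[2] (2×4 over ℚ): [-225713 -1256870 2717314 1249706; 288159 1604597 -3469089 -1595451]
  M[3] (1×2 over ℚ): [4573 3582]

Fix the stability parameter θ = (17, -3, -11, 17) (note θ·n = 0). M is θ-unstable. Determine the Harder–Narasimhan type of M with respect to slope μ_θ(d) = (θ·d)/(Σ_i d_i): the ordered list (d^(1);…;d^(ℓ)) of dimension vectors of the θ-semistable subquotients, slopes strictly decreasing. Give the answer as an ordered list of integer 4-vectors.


Interval decomposition of M: I[1,1], I[2,2]^2, I[2,3], I[2,4].
HN type (ℓ=3): μ^(1)=17; μ^(2)=-3; μ^(3)=-7

((1, 0, 0, 1); (0, 2, 0, 0); (0, 2, 2, 0))


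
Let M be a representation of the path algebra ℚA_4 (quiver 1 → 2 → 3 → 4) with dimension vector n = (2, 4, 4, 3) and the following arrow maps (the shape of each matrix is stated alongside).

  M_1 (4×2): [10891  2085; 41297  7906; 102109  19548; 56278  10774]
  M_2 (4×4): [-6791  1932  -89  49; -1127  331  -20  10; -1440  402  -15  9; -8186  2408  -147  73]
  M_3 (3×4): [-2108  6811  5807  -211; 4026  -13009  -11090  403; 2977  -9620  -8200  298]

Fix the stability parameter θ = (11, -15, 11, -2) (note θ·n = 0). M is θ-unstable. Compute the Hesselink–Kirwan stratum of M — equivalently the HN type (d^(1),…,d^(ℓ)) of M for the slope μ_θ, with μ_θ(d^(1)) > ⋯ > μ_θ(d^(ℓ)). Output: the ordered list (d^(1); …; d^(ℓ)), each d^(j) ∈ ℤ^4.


Via rank(M_{q-1}∘⋯∘M_p): M ≅ I[1,4]^2, I[2,2], I[2,4], I[3,3].
μ_θ-semistable layers: μ^(1)=11; μ^(2)=9/2; μ^(3)=-2; μ^(4)=-15

((0, 0, 1, 0); (0, 0, 3, 3); (2, 2, 0, 0); (0, 2, 0, 0))


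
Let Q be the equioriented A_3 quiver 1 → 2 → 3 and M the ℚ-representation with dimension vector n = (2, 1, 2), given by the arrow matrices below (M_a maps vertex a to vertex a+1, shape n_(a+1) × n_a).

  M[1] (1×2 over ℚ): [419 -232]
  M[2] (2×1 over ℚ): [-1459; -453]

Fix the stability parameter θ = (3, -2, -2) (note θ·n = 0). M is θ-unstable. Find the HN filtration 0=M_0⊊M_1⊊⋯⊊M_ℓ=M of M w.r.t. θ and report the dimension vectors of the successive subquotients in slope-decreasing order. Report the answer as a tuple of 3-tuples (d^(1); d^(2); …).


Via rank(M_{q-1}∘⋯∘M_p): M ≅ I[1,1], I[1,3], I[3,3].
μ_θ-semistable layers: μ^(1)=3; μ^(2)=-1/3; μ^(3)=-2

((1, 0, 0); (1, 1, 1); (0, 0, 1))


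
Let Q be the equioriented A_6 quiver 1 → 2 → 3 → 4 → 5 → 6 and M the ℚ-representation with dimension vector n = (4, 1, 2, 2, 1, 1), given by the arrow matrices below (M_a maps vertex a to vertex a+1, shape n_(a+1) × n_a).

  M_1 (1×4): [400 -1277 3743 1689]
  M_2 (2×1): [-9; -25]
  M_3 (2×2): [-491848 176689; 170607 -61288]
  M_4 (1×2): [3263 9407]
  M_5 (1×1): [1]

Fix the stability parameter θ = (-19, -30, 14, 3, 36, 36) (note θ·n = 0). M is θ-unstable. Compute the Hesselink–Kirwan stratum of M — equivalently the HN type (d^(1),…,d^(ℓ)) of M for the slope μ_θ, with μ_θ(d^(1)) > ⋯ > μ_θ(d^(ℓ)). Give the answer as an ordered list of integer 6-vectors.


Via rank(M_{q-1}∘⋯∘M_p): M ≅ I[1,1]^3, I[1,4], I[3,6].
μ_θ-semistable layers: μ^(1)=36; μ^(2)=17/2; μ^(3)=-19; μ^(4)=-49/2

((0, 0, 0, 0, 1, 1); (0, 0, 2, 2, 0, 0); (3, 0, 0, 0, 0, 0); (1, 1, 0, 0, 0, 0))


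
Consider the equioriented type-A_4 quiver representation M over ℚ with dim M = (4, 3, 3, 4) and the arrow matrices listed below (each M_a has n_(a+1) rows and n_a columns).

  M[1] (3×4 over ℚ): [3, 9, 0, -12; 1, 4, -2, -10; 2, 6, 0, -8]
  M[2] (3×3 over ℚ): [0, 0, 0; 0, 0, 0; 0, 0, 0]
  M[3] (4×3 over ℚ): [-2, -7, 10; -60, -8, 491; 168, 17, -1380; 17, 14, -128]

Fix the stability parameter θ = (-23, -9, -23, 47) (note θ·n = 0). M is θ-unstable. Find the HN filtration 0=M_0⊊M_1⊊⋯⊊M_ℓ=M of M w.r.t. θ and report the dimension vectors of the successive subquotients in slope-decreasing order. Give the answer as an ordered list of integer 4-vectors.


Interval decomposition of M: I[1,1]^2, I[1,2]^2, I[2,2], I[3,4]^3, I[4,4].
HN type (ℓ=3): μ^(1)=47; μ^(2)=-9; μ^(3)=-23

((0, 0, 0, 4); (0, 3, 0, 0); (4, 0, 3, 0))


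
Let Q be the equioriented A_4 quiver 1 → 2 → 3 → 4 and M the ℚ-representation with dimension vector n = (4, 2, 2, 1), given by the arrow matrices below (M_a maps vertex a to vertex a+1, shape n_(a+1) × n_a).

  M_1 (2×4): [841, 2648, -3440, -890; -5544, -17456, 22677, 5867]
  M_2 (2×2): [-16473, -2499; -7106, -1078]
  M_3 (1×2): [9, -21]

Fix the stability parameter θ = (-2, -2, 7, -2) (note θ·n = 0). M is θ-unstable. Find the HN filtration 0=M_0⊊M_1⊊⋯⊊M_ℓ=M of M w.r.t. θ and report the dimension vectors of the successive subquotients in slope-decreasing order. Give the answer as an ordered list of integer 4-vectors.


Interval decomposition of M: I[1,1]^2, I[1,2], I[1,4], I[3,3].
HN type (ℓ=3): μ^(1)=7; μ^(2)=5/2; μ^(3)=-2

((0, 0, 1, 0); (0, 0, 1, 1); (4, 2, 0, 0))


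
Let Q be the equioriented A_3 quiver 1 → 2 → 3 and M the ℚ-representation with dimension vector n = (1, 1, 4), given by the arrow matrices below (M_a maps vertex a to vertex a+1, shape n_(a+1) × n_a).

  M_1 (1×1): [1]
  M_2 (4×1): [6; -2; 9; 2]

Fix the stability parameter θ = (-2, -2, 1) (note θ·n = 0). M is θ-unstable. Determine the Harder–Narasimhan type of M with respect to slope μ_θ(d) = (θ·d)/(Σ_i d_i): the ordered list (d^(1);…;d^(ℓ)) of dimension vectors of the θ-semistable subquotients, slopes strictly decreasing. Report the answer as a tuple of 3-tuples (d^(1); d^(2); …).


Barcode: M ≅ I[1,3], I[3,3]^3. HN layers by μ_θ (2 steps, strictly decreasing):
  μ^(1)=1; μ^(2)=-2

((0, 0, 4); (1, 1, 0))


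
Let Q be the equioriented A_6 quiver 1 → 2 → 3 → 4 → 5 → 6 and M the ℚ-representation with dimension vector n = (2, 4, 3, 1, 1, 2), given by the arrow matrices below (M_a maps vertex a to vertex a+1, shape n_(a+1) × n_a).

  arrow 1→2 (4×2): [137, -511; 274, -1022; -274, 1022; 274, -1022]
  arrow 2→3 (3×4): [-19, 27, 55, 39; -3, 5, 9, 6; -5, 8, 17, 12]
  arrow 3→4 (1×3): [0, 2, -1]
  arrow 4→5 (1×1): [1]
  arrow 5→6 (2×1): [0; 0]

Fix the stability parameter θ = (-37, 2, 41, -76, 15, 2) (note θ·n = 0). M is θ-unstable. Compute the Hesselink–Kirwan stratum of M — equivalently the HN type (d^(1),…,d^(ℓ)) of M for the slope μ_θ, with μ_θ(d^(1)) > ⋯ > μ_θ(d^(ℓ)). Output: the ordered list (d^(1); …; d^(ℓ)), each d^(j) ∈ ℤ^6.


Via rank(M_{q-1}∘⋯∘M_p): M ≅ I[1,1], I[1,5], I[2,2], I[2,3]^2, I[6,6]^2.
μ_θ-semistable layers: μ^(1)=41; μ^(2)=15; μ^(3)=2; μ^(4)=-11; μ^(5)=-37

((0, 0, 2, 0, 0, 0); (0, 0, 0, 0, 1, 0); (0, 3, 0, 0, 0, 2); (0, 1, 1, 1, 0, 0); (2, 0, 0, 0, 0, 0))


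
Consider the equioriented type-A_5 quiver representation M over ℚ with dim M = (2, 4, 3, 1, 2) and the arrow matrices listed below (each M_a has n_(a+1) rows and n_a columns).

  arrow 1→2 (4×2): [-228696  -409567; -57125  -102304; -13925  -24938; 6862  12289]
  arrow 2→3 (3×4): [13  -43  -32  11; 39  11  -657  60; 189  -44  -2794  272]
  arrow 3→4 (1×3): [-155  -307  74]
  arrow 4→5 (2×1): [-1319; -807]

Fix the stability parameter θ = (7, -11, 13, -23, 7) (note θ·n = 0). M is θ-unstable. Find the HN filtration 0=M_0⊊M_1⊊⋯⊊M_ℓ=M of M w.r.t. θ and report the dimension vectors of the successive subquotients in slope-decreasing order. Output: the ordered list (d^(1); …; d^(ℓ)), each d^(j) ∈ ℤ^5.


Interval decomposition of M: I[1,3], I[1,5], I[2,2], I[2,3], I[5,5].
HN type (ℓ=5): μ^(1)=13; μ^(2)=7; μ^(3)=-2; μ^(4)=-7/2; μ^(5)=-11

((0, 0, 2, 0, 0); (0, 0, 0, 0, 2); (1, 1, 0, 0, 0); (1, 1, 1, 1, 0); (0, 2, 0, 0, 0))


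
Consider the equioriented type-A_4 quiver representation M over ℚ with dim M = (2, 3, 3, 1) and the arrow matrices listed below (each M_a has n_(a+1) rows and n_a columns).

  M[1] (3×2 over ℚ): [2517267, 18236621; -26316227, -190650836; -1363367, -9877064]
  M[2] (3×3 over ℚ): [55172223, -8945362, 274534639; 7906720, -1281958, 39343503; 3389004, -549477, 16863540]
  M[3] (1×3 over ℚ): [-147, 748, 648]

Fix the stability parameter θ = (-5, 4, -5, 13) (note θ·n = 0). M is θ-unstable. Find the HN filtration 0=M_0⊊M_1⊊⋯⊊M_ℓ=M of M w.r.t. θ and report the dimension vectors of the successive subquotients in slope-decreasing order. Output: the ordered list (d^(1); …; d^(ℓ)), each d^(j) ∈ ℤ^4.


Interval decomposition of M: I[1,3], I[1,4], I[2,3].
HN type (ℓ=3): μ^(1)=13; μ^(2)=-1/2; μ^(3)=-5

((0, 0, 0, 1); (0, 3, 3, 0); (2, 0, 0, 0))


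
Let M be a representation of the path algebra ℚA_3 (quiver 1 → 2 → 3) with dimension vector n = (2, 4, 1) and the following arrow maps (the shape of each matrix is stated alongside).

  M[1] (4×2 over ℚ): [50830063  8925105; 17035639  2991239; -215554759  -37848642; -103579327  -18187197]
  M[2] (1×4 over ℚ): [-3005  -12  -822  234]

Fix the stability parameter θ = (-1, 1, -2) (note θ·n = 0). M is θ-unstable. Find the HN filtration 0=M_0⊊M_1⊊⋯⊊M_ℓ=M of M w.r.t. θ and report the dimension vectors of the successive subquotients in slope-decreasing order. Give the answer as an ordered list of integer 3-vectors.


Interval decomposition of M: I[1,2], I[1,3], I[2,2]^2.
HN type (ℓ=3): μ^(1)=1; μ^(2)=-1/2; μ^(3)=-1

((0, 3, 0); (0, 1, 1); (2, 0, 0))


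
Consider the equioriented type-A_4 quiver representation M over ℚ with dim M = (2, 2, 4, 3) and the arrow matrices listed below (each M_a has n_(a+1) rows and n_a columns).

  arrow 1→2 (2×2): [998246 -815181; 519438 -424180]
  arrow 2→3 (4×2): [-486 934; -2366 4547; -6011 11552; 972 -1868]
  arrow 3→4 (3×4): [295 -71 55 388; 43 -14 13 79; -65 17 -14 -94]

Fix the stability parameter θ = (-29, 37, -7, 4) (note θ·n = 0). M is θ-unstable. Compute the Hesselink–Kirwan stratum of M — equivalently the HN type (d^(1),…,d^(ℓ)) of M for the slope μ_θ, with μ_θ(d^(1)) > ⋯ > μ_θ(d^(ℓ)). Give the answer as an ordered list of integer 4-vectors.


Via rank(M_{q-1}∘⋯∘M_p): M ≅ I[1,4]^2, I[3,3], I[3,4].
μ_θ-semistable layers: μ^(1)=34/3; μ^(2)=4; μ^(3)=-7; μ^(4)=-29

((0, 2, 2, 2); (0, 0, 0, 1); (0, 0, 2, 0); (2, 0, 0, 0))


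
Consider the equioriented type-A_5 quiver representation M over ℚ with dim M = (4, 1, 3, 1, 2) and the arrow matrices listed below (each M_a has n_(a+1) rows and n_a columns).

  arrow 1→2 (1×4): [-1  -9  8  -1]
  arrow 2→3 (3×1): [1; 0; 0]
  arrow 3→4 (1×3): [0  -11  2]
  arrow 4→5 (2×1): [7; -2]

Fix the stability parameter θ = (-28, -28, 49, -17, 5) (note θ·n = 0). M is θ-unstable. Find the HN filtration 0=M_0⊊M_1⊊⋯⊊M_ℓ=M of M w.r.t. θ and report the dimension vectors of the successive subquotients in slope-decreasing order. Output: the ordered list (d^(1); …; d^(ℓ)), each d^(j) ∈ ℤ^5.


Via rank(M_{q-1}∘⋯∘M_p): M ≅ I[1,1]^3, I[1,3], I[3,3], I[3,5], I[5,5].
μ_θ-semistable layers: μ^(1)=49; μ^(2)=37/3; μ^(3)=5; μ^(4)=-28

((0, 0, 2, 0, 0); (0, 0, 1, 1, 1); (0, 0, 0, 0, 1); (4, 1, 0, 0, 0))


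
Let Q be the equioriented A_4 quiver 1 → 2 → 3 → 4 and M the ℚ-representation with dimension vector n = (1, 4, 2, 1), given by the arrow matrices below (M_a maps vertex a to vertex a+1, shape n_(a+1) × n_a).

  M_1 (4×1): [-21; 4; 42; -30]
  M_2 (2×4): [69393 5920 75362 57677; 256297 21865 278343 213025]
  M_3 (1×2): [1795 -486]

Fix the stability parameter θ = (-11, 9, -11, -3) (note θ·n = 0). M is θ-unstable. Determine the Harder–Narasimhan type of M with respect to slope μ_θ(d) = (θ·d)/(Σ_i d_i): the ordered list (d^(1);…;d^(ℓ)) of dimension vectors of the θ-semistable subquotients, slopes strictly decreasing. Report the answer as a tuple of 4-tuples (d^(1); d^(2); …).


Barcode: M ≅ I[1,4], I[2,2]^2, I[2,3]. HN layers by μ_θ (4 steps, strictly decreasing):
  μ^(1)=9; μ^(2)=-1; μ^(3)=-5/3; μ^(4)=-11

((0, 2, 0, 0); (0, 1, 1, 0); (0, 1, 1, 1); (1, 0, 0, 0))


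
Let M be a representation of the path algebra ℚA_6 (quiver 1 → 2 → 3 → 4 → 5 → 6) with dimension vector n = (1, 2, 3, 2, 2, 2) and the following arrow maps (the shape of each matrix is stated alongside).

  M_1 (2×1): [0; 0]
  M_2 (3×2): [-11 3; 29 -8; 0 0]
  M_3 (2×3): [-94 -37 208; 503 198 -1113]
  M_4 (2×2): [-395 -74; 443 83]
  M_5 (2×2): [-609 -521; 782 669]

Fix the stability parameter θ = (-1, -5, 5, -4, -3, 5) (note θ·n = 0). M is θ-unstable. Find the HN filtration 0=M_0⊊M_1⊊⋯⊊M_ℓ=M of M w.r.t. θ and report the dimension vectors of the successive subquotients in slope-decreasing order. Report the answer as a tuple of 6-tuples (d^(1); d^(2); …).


Barcode: M ≅ I[1,1], I[2,6]^2, I[3,3]. HN layers by μ_θ (4 steps, strictly decreasing):
  μ^(1)=5; μ^(2)=-2/3; μ^(3)=-1; μ^(4)=-5

((0, 0, 1, 0, 0, 2); (0, 0, 2, 2, 2, 0); (1, 0, 0, 0, 0, 0); (0, 2, 0, 0, 0, 0))


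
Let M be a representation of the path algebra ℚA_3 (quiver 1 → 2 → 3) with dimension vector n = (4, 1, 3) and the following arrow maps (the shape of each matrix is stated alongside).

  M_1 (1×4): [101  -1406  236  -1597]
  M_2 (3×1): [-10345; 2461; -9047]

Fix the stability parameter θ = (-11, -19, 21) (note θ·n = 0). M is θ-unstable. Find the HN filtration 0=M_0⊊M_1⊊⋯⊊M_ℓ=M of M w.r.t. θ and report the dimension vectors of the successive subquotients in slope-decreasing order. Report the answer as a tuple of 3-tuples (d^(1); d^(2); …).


Via rank(M_{q-1}∘⋯∘M_p): M ≅ I[1,1]^3, I[1,3], I[3,3]^2.
μ_θ-semistable layers: μ^(1)=21; μ^(2)=-11; μ^(3)=-15

((0, 0, 3); (3, 0, 0); (1, 1, 0))


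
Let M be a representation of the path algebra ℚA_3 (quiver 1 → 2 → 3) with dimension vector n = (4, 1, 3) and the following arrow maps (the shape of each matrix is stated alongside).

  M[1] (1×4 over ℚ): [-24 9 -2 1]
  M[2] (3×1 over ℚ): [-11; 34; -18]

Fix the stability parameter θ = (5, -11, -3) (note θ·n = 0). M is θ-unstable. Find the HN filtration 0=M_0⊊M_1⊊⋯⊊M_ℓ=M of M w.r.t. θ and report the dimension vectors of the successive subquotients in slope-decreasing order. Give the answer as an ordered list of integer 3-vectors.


Interval decomposition of M: I[1,1]^3, I[1,3], I[3,3]^2.
HN type (ℓ=2): μ^(1)=5; μ^(2)=-3

((3, 0, 0); (1, 1, 3))


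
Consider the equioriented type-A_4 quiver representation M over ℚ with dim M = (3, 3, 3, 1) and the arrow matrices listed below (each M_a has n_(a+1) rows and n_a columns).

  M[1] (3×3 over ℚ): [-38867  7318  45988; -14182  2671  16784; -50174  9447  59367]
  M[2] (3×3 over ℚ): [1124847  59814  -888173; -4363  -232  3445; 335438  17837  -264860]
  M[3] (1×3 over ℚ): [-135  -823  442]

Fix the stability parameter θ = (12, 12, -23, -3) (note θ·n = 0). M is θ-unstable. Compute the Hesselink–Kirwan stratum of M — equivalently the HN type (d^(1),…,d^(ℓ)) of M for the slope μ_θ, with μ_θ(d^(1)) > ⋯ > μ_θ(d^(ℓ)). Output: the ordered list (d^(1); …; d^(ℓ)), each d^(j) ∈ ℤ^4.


Barcode: M ≅ I[1,2], I[1,3]^2, I[3,4]. HN layers by μ_θ (4 steps, strictly decreasing):
  μ^(1)=12; μ^(2)=1/3; μ^(3)=-3; μ^(4)=-23

((1, 1, 0, 0); (2, 2, 2, 0); (0, 0, 0, 1); (0, 0, 1, 0))


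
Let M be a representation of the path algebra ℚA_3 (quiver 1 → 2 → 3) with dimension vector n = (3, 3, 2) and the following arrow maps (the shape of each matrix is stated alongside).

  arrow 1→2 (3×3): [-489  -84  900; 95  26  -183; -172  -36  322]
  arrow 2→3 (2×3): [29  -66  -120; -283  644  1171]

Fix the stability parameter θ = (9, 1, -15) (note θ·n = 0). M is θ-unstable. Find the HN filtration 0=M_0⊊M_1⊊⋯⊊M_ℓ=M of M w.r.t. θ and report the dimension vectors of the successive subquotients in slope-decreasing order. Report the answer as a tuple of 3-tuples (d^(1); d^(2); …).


Via rank(M_{q-1}∘⋯∘M_p): M ≅ I[1,1], I[1,2], I[1,3], I[2,3].
μ_θ-semistable layers: μ^(1)=9; μ^(2)=5; μ^(3)=-5/3; μ^(4)=-7

((1, 0, 0); (1, 1, 0); (1, 1, 1); (0, 1, 1))


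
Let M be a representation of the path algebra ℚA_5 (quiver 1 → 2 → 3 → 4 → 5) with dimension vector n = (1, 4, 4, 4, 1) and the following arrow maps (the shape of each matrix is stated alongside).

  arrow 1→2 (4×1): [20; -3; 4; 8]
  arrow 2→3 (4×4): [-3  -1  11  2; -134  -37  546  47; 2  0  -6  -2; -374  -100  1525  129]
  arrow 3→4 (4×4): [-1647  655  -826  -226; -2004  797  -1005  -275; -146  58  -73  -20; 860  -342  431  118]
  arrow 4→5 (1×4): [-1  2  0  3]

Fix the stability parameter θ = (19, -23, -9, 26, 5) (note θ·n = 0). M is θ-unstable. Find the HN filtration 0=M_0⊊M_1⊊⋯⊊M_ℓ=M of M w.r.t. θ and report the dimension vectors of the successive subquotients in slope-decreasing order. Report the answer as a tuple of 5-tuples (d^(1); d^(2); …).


Interval decomposition of M: I[1,4], I[2,2], I[2,3], I[2,5], I[3,4], I[4,4].
HN type (ℓ=5): μ^(1)=26; μ^(2)=31/2; μ^(3)=-13/3; μ^(4)=-9; μ^(5)=-23

((0, 0, 0, 3, 0); (0, 0, 0, 1, 1); (1, 1, 1, 0, 0); (0, 0, 3, 0, 0); (0, 3, 0, 0, 0))
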